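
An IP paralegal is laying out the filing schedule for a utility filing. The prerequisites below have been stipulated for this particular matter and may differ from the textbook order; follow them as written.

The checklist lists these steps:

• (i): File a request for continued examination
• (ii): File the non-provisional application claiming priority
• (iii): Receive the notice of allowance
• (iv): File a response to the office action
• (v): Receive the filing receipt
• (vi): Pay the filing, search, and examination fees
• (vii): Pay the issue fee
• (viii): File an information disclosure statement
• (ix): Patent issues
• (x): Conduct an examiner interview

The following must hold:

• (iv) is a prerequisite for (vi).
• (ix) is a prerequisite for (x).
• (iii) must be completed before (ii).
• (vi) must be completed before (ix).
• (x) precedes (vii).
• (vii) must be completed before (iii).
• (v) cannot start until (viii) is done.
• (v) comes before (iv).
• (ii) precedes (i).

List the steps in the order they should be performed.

(viii) → (v) → (iv) → (vi) → (ix) → (x) → (vii) → (iii) → (ii) → (i)

(viii) is the only step with nothing outstanding, so it goes first.
That leaves (v) as the only ready step → (v).
(iv) is the only step now ready → (iv).
(vi) needed (iv), now all done → (vi).
(ix) is the only step now ready → (ix).
Next only (x) has its prerequisites met → (x).
(vii) is the only step now ready → (vii).
(iii) needed (vii), now all done → (iii).
That leaves (ii) as the only ready step → (ii).
(i) needed (ii), now all done → (i).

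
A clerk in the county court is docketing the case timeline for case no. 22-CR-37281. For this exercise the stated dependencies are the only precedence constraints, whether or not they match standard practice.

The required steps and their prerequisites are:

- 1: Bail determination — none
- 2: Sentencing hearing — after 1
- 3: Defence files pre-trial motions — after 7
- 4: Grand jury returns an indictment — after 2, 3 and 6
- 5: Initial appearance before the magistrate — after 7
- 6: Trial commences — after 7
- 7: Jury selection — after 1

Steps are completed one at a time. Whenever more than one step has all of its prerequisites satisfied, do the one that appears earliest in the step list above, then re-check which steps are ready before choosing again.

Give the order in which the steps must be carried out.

1 → 2 → 7 → 3 → 5 → 6 → 4

Only 1 has no prerequisites, so it is first.
Ready: 2 and 7. 2 is listed earlier → 2.
That leaves 7 as the only ready step → 7.
3, 5 and 6 are all available; 3 is listed earlier → 3.
Now 5 and 6 have their prerequisites met. 5 is listed earlier, so 5 next.
6 is the only step now ready → 6.
4 is the only step now ready → 4.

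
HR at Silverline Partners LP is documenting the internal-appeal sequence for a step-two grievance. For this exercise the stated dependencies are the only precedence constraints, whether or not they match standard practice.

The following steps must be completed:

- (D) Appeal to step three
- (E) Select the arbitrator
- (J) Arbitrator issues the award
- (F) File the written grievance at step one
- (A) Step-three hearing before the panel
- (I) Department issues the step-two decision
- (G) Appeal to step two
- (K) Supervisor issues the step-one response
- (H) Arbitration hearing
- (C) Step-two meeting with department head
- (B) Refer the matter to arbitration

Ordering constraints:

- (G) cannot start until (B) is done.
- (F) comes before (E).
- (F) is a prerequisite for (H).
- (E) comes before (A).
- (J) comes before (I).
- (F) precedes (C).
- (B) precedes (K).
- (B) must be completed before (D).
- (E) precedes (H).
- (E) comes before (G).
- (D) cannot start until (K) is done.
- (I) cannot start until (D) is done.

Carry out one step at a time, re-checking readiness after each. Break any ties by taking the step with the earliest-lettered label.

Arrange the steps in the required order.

(B), (F), (C), (E), (A), (G), (H), (J), (K), (D), (I)

(B), (F) and (J) have no prerequisites; (B) has the earlier label, so (B) is first.
(K) now also ready, so the ready set is {(F), (J), (K)}; (F) has the earlier label → (F).
(C) and (E) now also ready, so the ready set is {(C), (E), (J), (K)}; (C) has the earlier label → (C).
Now (E), (J) and (K) have their prerequisites met. (E) has the earlier label, so (E) next.
(A), (G) and (H) now also ready, so the ready set is {(A), (G), (H), (J), (K)}; (A) has the earlier label → (A).
(G), (H), (J) and (K) are all available; (G) has the earlier label → (G).
Now (H), (J) and (K) have their prerequisites met. (H) has the earlier label, so (H) next.
Ready: (J) and (K). (J) has the earlier label → (J).
Next only (K) has its prerequisites met → (K).
(D) needed (B) and (K), now all done → (D).
That leaves (I) as the only ready step → (I).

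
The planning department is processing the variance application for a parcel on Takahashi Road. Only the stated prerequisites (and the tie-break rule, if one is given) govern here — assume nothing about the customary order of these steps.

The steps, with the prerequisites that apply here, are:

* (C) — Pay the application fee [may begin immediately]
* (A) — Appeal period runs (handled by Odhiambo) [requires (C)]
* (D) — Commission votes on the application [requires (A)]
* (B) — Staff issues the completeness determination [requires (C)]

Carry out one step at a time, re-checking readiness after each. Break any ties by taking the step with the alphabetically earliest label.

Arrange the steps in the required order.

(C) → (A) → (B) → (D)

Only (C) has no prerequisites, so it is first.
Now (A) and (B) have their prerequisites met. (A) has the earlier label, so (A) next.
(B) and (D) are both available; (B) has the earlier label → (B).
(D) is the only step now ready → (D).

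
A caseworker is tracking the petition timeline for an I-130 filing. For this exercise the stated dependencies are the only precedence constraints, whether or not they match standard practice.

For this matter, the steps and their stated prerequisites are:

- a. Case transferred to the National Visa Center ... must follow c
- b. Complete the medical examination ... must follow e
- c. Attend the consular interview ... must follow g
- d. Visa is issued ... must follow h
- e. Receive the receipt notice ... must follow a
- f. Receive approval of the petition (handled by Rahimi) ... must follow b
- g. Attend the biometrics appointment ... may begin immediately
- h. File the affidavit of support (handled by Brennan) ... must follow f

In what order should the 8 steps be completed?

g c a e b f h d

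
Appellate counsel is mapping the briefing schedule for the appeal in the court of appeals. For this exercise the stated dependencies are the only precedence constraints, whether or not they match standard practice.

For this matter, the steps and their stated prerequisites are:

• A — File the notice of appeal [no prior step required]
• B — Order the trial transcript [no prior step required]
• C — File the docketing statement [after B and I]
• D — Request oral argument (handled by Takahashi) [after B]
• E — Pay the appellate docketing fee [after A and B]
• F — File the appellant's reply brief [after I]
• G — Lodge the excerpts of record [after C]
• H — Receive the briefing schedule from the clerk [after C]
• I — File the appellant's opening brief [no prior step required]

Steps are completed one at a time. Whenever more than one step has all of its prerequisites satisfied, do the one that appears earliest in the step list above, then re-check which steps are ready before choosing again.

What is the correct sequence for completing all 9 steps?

A B D E I C F G H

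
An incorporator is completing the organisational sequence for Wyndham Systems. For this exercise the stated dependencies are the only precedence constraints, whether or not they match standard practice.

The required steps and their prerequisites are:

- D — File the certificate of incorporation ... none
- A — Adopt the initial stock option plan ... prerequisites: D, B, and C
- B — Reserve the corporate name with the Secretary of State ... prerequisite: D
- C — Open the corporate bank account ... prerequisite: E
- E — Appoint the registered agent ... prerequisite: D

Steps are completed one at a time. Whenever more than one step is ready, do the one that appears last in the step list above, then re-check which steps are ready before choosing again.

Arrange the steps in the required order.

D is the only step with nothing outstanding, so it goes first.
E and B are both available; E is listed later → E.
C now also ready, so the ready set is {C, B}; C is listed later → C.
That leaves B as the only ready step → B.
That leaves A as the only ready step → A.

D, E, C, B, A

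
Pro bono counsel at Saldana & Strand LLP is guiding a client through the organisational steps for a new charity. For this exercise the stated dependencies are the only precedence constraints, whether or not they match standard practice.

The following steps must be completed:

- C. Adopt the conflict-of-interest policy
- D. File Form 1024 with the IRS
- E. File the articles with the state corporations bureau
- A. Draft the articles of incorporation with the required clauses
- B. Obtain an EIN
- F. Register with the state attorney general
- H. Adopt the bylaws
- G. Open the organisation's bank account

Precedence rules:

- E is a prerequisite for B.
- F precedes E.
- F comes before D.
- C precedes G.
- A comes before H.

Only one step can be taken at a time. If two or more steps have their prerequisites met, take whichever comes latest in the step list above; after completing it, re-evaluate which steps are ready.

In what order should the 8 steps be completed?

F, A, H, E, B, D, C, G

F, A and C have no prerequisites; F is listed later, so F is first.
E and D now also ready, so the ready set is {A, E, D, C}; A is listed later → A.
H, E, D and C are all available; H is listed later → H.
E, D and C are all available; E is listed later → E.
B now also ready, so the ready set is {B, D, C}; B is listed later → B.
Ready: D and C. D is listed later → D.
C is the only step now ready → C.
G needed C, now all done → G.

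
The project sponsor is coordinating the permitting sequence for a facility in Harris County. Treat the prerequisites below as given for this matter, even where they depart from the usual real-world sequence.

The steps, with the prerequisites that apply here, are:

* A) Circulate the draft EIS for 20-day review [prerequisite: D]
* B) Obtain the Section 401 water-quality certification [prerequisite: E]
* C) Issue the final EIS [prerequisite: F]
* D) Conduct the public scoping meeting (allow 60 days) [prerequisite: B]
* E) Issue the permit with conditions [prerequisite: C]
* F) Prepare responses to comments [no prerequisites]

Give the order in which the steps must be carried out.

F → C → E → B → D → A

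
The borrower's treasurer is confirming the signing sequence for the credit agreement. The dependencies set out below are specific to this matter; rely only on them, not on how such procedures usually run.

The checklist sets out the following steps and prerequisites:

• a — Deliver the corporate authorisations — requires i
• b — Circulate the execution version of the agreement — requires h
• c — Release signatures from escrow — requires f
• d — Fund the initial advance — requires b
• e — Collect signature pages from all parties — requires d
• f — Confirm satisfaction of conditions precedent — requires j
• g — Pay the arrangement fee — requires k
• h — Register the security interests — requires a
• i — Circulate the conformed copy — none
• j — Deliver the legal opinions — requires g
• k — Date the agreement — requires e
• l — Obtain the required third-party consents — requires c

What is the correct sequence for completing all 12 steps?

i → a → h → b → d → e → k → g → j → f → c → l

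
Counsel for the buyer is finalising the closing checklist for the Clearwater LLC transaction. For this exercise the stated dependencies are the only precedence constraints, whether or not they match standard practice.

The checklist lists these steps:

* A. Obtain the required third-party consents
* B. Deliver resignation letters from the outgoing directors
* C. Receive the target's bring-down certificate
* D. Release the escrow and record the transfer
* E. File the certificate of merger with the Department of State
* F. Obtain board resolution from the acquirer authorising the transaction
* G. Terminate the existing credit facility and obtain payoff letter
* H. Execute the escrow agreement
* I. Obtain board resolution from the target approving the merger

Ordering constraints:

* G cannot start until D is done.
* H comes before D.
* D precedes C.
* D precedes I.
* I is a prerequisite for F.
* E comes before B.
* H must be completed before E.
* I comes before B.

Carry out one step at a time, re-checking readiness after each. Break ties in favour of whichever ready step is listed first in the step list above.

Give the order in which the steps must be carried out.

A and H have no prerequisites; A is listed earlier, so A is first.
That leaves H as the only ready step → H.
Ready: D and E. D is listed earlier → D.
C, G and I now also ready, so the ready set is {C, E, G, I}; C is listed earlier → C.
Ready: E, G and I. E is listed earlier → E.
G and I are both available; G is listed earlier → G.
I needed D, now all done → I.
Now B and F have their prerequisites met. B is listed earlier, so B next.
F is the only step now ready → F.

A H D C E G I B F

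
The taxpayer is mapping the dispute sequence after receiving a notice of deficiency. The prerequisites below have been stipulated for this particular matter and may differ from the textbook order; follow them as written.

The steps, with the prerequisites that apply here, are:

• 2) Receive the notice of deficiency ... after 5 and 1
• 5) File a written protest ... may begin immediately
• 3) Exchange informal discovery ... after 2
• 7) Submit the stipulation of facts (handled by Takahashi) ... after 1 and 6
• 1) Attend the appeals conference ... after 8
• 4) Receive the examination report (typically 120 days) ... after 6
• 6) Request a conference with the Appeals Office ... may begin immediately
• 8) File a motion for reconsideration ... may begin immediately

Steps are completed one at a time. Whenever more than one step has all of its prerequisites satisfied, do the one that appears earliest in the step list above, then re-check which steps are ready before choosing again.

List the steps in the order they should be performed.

Nothing is required for 5, 6 and 8. 5 is listed earlier → 5 first.
Now 6 and 8 have their prerequisites met. 6 is listed earlier, so 6 next.
Now 4 and 8 have their prerequisites met. 4 is listed earlier, so 4 next.
That leaves 8 as the only ready step → 8.
That leaves 1 as the only ready step → 1.
2 and 7 are both available; 2 is listed earlier → 2.
Ready: 3 and 7. 3 is listed earlier → 3.
7 needed 1 and 6, now all done → 7.

5 → 6 → 4 → 8 → 1 → 2 → 3 → 7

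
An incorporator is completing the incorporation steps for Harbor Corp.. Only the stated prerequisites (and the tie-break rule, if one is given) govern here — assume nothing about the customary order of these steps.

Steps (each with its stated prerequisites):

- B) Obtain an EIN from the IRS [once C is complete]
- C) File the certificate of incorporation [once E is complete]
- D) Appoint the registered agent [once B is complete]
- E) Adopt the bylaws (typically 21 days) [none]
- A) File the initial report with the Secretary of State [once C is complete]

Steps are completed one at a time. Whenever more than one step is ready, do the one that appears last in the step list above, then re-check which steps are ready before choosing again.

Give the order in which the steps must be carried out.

E C A B D

E is the only step with nothing outstanding, so it goes first.
Next only C has its prerequisites met → C.
A and B are both available; A is listed later → A.
B is the only step now ready → B.
D needed B, now all done → D.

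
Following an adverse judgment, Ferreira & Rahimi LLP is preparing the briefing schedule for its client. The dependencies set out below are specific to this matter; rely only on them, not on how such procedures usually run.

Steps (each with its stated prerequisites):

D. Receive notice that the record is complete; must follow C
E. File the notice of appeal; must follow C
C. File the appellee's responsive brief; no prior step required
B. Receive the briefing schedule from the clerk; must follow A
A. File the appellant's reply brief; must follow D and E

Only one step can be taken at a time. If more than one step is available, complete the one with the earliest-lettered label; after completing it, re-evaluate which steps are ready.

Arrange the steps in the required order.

C D E A B

C has no prerequisites → C first.
Now D and E have their prerequisites met. D has the earlier label, so D next.
E needed C, now all done → E.
Next only A has its prerequisites met → A.
B is the only step now ready → B.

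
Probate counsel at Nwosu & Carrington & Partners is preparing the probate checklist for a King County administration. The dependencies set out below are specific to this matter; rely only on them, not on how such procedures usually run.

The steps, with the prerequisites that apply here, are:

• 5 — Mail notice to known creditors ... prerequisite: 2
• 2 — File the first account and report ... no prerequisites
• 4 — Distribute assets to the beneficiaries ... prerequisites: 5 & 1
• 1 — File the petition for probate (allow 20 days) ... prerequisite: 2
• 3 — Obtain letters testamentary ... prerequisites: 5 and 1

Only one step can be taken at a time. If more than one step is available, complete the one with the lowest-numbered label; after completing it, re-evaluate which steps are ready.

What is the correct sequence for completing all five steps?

2 1 5 3 4

2 has no prerequisites → 2 first.
Now 1 and 5 have their prerequisites met. 1 has the earlier label, so 1 next.
5 needed 2, now all done → 5.
Ready: 3 and 4. 3 has the earlier label → 3.
Next only 4 has its prerequisites met → 4.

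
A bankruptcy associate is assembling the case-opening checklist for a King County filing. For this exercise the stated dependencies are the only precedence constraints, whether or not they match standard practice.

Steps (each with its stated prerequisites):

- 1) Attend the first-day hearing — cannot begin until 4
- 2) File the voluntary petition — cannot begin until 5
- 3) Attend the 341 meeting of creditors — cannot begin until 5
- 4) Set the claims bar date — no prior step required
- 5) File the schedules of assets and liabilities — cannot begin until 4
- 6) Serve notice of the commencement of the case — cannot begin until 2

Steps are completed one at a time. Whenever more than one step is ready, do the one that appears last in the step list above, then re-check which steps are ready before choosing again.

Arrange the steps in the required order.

4, 5, 3, 2, 6, 1

4 has no prerequisites → 4 first.
Now 5 and 1 have their prerequisites met. 5 is listed later, so 5 next.
3 and 2 now also ready, so the ready set is {3, 2, 1}; 3 is listed later → 3.
Ready: 2 and 1. 2 is listed later → 2.
Now 6 and 1 have their prerequisites met. 6 is listed later, so 6 next.
That leaves 1 as the only ready step → 1.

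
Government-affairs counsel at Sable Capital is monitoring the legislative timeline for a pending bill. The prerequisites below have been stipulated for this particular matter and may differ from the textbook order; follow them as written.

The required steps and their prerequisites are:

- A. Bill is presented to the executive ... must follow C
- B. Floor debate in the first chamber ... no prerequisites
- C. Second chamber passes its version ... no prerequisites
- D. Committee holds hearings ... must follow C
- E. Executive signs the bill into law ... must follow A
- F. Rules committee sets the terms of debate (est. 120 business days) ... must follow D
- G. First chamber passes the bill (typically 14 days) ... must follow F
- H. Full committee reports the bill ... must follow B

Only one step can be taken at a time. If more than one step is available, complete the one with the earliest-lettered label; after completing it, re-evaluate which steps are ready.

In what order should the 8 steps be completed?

B C A D E F G H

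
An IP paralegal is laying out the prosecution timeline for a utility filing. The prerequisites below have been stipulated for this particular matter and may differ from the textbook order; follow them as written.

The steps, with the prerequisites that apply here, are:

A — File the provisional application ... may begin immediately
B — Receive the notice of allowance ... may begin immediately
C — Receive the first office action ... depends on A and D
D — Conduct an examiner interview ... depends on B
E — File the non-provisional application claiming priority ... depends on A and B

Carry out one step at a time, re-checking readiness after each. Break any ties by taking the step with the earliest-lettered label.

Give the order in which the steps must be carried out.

A, B, D, C, E

A and B have no prerequisites; A has the earlier label, so A is first.
B is the only step now ready → B.
Now D and E have their prerequisites met. D has the earlier label, so D next.
C now also ready, so the ready set is {C, E}; C has the earlier label → C.
E is the only step now ready → E.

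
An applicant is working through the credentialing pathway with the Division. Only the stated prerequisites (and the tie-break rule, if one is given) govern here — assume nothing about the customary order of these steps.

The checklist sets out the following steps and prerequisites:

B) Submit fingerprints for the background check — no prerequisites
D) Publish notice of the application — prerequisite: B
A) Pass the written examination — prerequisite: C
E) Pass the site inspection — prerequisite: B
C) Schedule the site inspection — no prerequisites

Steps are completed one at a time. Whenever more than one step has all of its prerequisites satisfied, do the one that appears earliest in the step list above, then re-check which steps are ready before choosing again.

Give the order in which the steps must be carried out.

B, D, E, C, A

Nothing is required for B and C. B is listed earlier → B first.
Now D, E and C have their prerequisites met. D is listed earlier, so D next.
Now E and C have their prerequisites met. E is listed earlier, so E next.
C is the only step now ready → C.
A needed C, now all done → A.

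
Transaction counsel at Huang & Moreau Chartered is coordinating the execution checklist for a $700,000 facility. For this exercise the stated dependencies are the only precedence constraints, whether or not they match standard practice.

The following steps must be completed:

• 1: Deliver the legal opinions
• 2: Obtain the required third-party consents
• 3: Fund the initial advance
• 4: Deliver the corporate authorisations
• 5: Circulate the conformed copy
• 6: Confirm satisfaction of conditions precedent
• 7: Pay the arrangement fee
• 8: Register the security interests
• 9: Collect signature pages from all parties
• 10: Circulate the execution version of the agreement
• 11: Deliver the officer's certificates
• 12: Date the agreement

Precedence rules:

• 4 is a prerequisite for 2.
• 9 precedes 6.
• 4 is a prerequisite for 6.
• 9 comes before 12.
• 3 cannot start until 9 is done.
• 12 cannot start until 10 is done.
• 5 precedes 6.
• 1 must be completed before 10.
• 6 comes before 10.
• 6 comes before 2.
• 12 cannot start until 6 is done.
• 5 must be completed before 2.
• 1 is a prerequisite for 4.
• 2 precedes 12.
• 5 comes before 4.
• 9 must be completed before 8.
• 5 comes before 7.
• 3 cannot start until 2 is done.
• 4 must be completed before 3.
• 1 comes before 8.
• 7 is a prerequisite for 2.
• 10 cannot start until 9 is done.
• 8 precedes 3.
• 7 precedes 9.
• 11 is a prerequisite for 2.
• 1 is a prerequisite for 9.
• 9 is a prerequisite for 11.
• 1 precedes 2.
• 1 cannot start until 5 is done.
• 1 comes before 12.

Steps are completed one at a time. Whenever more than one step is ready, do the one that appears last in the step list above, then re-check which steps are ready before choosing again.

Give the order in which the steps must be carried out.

5 has no prerequisites → 5 first.
Now 7 and 1 have their prerequisites met. 7 is listed later, so 7 next.
1 is the only step now ready → 1.
9 and 4 are both available; 9 is listed later → 9.
Now 11, 8 and 4 have their prerequisites met. 11 is listed later, so 11 next.
8 and 4 are both available; 8 is listed later → 8.
4 needed 5 and 1, now all done → 4.
6 needed 9, 5 and 4, now all done → 6.
10 and 2 are both available; 10 is listed later → 10.
2 is the only step now ready → 2.
Now 12 and 3 have their prerequisites met. 12 is listed later, so 12 next.
3 needed 9, 8, 4 and 2, now all done → 3.

5 7 1 9 11 8 4 6 10 2 12 3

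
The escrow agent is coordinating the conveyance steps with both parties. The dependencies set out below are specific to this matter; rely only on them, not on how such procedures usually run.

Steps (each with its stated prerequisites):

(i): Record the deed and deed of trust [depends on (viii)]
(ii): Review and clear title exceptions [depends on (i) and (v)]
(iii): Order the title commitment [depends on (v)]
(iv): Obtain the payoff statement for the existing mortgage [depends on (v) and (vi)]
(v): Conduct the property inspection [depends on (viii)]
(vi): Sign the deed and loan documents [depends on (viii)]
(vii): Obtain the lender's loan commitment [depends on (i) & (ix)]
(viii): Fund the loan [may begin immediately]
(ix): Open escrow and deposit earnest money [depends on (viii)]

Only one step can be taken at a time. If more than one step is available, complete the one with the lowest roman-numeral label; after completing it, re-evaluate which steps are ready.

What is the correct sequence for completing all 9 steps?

(viii) → (i) → (v) → (ii) → (iii) → (vi) → (iv) → (ix) → (vii)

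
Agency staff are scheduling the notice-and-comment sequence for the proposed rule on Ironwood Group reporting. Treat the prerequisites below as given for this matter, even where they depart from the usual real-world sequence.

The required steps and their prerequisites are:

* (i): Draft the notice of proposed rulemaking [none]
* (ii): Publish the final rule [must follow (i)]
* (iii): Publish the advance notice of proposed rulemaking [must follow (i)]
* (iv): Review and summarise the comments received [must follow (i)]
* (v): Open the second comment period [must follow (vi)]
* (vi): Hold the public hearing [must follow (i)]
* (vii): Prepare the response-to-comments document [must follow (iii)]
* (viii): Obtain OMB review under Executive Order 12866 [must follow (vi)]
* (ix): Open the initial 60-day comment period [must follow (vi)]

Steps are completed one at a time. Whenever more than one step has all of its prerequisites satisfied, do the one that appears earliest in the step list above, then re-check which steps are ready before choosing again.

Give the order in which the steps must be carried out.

(i) → (ii) → (iii) → (iv) → (vi) → (v) → (vii) → (viii) → (ix)

Only (i) has no prerequisites, so it is first.
Now (ii), (iii), (iv) and (vi) have their prerequisites met. (ii) is listed earlier, so (ii) next.
(iii), (iv) and (vi) are all available; (iii) is listed earlier → (iii).
(vii) now also ready, so the ready set is {(iv), (vi), (vii)}; (iv) is listed earlier → (iv).
Ready: (vi) and (vii). (vi) is listed earlier → (vi).
(v), (viii) and (ix) now also ready, so the ready set is {(v), (vii), (viii), (ix)}; (v) is listed earlier → (v).
Now (vii), (viii) and (ix) have their prerequisites met. (vii) is listed earlier, so (vii) next.
(viii) and (ix) are both available; (viii) is listed earlier → (viii).
That leaves (ix) as the only ready step → (ix).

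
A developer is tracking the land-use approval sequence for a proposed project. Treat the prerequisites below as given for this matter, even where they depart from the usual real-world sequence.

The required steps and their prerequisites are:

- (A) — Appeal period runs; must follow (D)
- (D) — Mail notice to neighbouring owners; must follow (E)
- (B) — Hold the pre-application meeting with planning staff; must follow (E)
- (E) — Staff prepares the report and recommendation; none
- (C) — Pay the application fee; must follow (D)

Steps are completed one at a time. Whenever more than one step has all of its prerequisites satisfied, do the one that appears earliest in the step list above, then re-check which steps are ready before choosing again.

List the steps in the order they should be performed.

(E) has no prerequisites → (E) first.
Now (D) and (B) have their prerequisites met. (D) is listed earlier, so (D) next.
(A) and (C) now also ready, so the ready set is {(A), (B), (C)}; (A) is listed earlier → (A).
(B) and (C) are both available; (B) is listed earlier → (B).
(C) needed (D), now all done → (C).

(E) (D) (A) (B) (C)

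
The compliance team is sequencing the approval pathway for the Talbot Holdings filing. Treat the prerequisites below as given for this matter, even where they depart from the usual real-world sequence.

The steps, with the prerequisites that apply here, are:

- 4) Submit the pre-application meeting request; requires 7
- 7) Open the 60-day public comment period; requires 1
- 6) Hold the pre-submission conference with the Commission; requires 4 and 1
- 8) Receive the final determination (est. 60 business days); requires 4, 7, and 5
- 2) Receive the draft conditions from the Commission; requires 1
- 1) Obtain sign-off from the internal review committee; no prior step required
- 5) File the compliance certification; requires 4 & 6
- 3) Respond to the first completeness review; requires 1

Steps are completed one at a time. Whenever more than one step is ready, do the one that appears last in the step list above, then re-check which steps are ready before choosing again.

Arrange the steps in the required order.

1, 3, 2, 7, 4, 6, 5, 8

Only 1 has no prerequisites, so it is first.
3, 2 and 7 are all available; 3 is listed later → 3.
Now 2 and 7 have their prerequisites met. 2 is listed later, so 2 next.
7 needed 1, now all done → 7.
4 needed 7, now all done → 4.
6 needed 1 and 4, now all done → 6.
Next only 5 has its prerequisites met → 5.
8 needed 5, 7 and 4, now all done → 8.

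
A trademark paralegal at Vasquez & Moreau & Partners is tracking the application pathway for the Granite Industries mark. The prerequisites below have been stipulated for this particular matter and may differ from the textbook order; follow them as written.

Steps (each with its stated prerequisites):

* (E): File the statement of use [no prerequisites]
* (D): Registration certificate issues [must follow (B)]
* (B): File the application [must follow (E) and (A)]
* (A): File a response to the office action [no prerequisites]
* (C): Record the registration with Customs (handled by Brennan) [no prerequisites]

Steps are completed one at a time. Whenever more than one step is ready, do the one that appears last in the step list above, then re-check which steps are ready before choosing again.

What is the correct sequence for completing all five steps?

(C), (A), (E), (B), (D)

(C), (A) and (E) have no prerequisites; (C) is listed later, so (C) is first.
Now (A) and (E) have their prerequisites met. (A) is listed later, so (A) next.
Next only (E) has its prerequisites met → (E).
Next only (B) has its prerequisites met → (B).
(D) needed (B), now all done → (D).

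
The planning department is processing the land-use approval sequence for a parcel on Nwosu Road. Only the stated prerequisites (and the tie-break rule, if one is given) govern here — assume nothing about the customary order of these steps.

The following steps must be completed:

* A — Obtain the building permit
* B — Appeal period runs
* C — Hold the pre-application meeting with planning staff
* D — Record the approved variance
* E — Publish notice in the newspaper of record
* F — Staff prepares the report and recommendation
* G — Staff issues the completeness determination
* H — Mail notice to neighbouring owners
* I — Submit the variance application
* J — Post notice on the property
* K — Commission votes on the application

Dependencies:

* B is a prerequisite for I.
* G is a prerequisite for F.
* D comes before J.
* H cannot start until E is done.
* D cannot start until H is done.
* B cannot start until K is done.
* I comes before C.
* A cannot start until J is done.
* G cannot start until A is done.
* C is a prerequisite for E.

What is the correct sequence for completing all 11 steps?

K → B → I → C → E → H → D → J → A → G → F

K is the only step with nothing outstanding, so it goes first.
B needed K, now all done → B.
I needed B, now all done → I.
Next only C has its prerequisites met → C.
E needed C, now all done → E.
Next only H has its prerequisites met → H.
D is the only step now ready → D.
J is the only step now ready → J.
A needed J, now all done → A.
G needed A, now all done → G.
Next only F has its prerequisites met → F.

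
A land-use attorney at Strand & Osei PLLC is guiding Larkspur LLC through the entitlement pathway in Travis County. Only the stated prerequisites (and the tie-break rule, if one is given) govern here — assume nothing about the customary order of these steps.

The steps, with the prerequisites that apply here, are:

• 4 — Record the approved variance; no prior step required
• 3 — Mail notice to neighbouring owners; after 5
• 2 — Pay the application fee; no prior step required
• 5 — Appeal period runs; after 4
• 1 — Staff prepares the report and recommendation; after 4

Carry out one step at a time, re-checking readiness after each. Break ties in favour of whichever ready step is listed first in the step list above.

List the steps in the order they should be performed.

Nothing is required for 4 and 2. 4 is listed earlier → 4 first.
Now 2, 5 and 1 have their prerequisites met. 2 is listed earlier, so 2 next.
Now 5 and 1 have their prerequisites met. 5 is listed earlier, so 5 next.
Now 3 and 1 have their prerequisites met. 3 is listed earlier, so 3 next.
That leaves 1 as the only ready step → 1.

4, 2, 5, 3, 1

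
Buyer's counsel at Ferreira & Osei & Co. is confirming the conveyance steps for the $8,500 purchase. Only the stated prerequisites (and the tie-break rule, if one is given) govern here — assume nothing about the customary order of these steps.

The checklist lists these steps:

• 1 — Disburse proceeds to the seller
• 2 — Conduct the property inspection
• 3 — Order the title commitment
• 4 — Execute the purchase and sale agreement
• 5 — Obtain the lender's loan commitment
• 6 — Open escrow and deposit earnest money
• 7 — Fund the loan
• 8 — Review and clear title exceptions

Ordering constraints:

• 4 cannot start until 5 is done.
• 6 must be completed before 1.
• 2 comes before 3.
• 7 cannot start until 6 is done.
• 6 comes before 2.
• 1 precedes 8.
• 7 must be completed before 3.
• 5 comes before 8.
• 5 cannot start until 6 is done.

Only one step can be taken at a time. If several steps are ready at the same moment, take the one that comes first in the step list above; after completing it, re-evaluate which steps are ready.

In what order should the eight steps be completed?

Only 6 has no prerequisites, so it is first.
Now 1, 2, 5 and 7 have their prerequisites met. 1 is listed earlier, so 1 next.
Now 2, 5 and 7 have their prerequisites met. 2 is listed earlier, so 2 next.
Now 5 and 7 have their prerequisites met. 5 is listed earlier, so 5 next.
Now 4, 7 and 8 have their prerequisites met. 4 is listed earlier, so 4 next.
7 and 8 are both available; 7 is listed earlier → 7.
3 now also ready, so the ready set is {3, 8}; 3 is listed earlier → 3.
8 needed 1 and 5, now all done → 8.

6, 1, 2, 5, 4, 7, 3, 8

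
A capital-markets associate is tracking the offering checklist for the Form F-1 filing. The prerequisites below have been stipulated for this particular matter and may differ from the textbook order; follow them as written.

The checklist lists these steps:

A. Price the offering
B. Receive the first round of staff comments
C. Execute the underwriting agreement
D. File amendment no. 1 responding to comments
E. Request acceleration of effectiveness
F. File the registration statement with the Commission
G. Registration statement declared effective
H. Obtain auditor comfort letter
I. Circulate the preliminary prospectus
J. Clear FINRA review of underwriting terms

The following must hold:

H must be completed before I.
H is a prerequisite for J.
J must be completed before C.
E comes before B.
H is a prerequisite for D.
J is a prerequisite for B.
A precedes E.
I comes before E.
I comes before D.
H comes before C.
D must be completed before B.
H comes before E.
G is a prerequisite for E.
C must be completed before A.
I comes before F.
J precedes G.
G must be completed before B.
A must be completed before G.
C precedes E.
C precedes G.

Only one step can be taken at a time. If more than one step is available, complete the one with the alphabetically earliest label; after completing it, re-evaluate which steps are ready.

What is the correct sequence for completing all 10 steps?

H I D F J C A G E B

Only H has no prerequisites, so it is first.
Now I and J have their prerequisites met. I has the earlier label, so I next.
D and F now also ready, so the ready set is {D, F, J}; D has the earlier label → D.
Ready: F and J. F has the earlier label → F.
J is the only step now ready → J.
Next only C has its prerequisites met → C.
A needed C, now all done → A.
G needed A, C and J, now all done → G.
E needed A, C, G, H and I, now all done → E.
Next only B has its prerequisites met → B.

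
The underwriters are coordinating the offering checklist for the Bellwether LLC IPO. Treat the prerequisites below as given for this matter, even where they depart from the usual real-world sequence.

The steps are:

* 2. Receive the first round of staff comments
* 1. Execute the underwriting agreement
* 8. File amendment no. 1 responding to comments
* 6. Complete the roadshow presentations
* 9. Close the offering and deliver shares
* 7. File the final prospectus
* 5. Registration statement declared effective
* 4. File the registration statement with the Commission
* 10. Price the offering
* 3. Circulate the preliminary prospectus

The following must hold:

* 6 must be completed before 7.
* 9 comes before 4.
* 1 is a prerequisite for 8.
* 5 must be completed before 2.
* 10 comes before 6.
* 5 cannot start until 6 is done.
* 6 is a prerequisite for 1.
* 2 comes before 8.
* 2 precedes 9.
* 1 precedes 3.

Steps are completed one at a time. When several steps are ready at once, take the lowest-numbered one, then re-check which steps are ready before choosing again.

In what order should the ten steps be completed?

10 → 6 → 1 → 3 → 5 → 2 → 7 → 8 → 9 → 4

10 has no prerequisites → 10 first.
Next only 6 has its prerequisites met → 6.
Ready: 1, 5 and 7. 1 has the earlier label → 1.
3, 5 and 7 are all available; 3 has the earlier label → 3.
5 and 7 are both available; 5 has the earlier label → 5.
2 and 7 are both available; 2 has the earlier label → 2.
8 and 9 now also ready, so the ready set is {7, 8, 9}; 7 has the earlier label → 7.
Now 8 and 9 have their prerequisites met. 8 has the earlier label, so 8 next.
9 needed 2, now all done → 9.
4 is the only step now ready → 4.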